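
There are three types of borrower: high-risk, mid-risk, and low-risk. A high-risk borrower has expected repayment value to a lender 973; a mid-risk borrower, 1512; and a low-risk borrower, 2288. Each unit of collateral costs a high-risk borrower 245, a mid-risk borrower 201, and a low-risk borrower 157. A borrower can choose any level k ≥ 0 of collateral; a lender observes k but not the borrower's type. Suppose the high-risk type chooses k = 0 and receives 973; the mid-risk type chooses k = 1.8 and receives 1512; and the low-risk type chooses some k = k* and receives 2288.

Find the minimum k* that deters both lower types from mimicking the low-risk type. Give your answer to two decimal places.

High-risk type (on-path payoff 973) won't mimic when 973 ≥ 2288 − 245·k*, i.e. k* ≥ 5.37.
Mid-risk type (on-path payoff 1512 − 201×1.8 = 1150.2) won't mimic when 1150.2 ≥ 2288 − 201·k*, i.e. k* ≥ 5.66.
Both must hold, so k* = max(5.37, 5.66) = 5.66. The mid-risk type's constraint binds.

5.66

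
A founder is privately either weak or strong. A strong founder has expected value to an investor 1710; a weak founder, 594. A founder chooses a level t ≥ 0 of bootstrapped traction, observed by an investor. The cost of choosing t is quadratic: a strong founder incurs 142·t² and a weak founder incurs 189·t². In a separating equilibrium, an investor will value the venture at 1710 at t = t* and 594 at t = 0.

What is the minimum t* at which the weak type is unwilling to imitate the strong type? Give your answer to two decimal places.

The weak type at t = 0 receives 594; imitating at t* yields 1710 − 189·t*².
Indifference: 594 = 1710 − 189·t*², so t*² = (1710 − 594) / 189 ≈ 5.9048.
t* = √5.9048 ≈ 2.43.

2.43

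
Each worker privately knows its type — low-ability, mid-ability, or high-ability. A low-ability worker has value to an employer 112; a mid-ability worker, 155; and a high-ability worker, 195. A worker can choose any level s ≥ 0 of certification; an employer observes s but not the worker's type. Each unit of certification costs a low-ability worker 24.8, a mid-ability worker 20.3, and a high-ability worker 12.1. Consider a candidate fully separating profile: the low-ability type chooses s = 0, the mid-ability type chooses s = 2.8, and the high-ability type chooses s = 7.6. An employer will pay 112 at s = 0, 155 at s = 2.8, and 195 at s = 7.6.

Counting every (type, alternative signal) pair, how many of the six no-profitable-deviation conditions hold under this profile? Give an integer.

3

Mid-ability (own payoff 155 − 20.3×2.8 = 98.16): to s=0 gives 112 → profitable ✗; to s=7.6 gives 195 − 20.3×7.6 = 40.72 → no gain ✓.
High-ability (own payoff 195 − 12.1×7.6 = 103.04): to s=0 gives 112 → profitable ✗; to s=2.8 gives 155 − 12.1×2.8 = 121.12 → profitable ✗.
Low-ability (own payoff 112): to s=2.8 gives 155 − 24.8×2.8 = 85.56 → no gain ✓; to s=7.6 gives 195 − 24.8×7.6 = 6.52 → no gain ✓.
3 of the 6 constraints hold; not an equilibrium.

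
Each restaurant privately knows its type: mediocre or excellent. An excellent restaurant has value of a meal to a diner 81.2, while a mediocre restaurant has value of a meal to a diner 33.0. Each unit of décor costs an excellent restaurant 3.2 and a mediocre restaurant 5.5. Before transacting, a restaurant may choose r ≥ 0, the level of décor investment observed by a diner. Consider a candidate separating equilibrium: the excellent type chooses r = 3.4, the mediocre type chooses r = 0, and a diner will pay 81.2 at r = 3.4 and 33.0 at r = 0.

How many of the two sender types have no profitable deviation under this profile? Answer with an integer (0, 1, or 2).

1

Excellent type: signal → 81.2 − 3.2 × 3.4 = 70.32; deviate to 0 → 33.0. IC holds (70.32 ≥ 33.0).
Mediocre type: stay at 0 → 33.0; mimic → 81.2 − 5.5 × 3.4 = 62.5. IC fails (33.0 < 62.5).
1 of 2 constraints hold, so this profile is not an equilibrium.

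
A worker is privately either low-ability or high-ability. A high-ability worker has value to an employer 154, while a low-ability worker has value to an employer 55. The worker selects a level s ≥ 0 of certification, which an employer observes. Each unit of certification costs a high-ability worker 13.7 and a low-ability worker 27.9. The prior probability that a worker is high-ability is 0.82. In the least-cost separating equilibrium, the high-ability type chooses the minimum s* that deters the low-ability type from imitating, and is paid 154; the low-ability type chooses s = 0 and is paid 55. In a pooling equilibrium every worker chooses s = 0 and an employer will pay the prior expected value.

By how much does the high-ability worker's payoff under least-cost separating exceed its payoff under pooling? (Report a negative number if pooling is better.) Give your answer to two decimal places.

-30.79

Least-cost separating signal: s* solves 55 = 154 − 27.9·s*, so s* = (154 − 55)/27.9 ≈ 3.5484.
High-ability type's separating payoff: 154 − 13.7 × s* = 154 − 13.7 × (154 − 55)/27.9 = 154 − 1356.3/27.9 ≈ 105.3871.
Pooling payoff: 0.82 × 154 + 0.18 × 55 = 136.18.
Difference: 105.3871 − 136.18 = -30.7929, i.e. -30.79 to two decimal places.
The high-ability type would prefer the pooling outcome.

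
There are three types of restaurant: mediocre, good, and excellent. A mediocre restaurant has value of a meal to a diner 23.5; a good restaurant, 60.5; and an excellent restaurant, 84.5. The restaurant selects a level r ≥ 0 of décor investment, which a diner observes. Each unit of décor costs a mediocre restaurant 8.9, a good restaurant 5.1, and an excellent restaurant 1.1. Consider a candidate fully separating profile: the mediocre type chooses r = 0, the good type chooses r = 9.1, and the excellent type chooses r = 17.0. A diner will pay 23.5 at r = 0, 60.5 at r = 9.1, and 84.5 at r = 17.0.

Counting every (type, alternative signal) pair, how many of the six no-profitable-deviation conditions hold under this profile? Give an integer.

5

Excellent (own payoff 84.5 − 1.1×17.0 = 65.8): to r=0 gives 23.5 → no gain ✓; to r=9.1 gives 60.5 − 1.1×9.1 = 50.49 → no gain ✓.
Good (own payoff 60.5 − 5.1×9.1 = 14.09): to r=0 gives 23.5 → profitable ✗; to r=17.0 gives 84.5 − 5.1×17.0 = -2.2 → no gain ✓.
Mediocre (own payoff 23.5): to r=9.1 gives 60.5 − 8.9×9.1 = -20.49 → no gain ✓; to r=17.0 gives 84.5 − 8.9×17.0 = -66.8 → no gain ✓.
5 of the 6 constraints hold; not an equilibrium.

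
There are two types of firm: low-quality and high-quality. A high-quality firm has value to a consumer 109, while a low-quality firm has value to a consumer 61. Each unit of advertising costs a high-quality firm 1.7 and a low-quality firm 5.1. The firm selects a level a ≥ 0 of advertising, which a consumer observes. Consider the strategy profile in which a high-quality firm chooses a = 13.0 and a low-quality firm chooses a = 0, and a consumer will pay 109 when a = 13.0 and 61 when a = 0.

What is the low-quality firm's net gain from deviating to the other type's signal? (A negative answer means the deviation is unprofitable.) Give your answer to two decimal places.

-18.30

Playing a = 0 the low-quality firm receives 61.
Deviating to a = 13.0 brings payment 109 at cost 5.1 × 13.0 = 66.3, netting 42.7.
Gain from deviating: 42.7 − 61 = -18.30.
The gain is negative, so the low-quality type's incentive-compatibility constraint is satisfied.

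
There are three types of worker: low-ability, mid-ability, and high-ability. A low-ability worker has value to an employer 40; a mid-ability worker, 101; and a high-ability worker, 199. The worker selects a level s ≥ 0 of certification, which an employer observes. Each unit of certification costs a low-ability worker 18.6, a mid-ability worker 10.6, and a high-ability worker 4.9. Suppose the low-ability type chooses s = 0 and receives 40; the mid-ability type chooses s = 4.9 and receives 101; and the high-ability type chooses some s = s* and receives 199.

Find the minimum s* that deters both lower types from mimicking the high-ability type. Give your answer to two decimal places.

Mid-ability type (on-path payoff 101 − 10.6×4.9 = 49.06) won't mimic when 49.06 ≥ 199 − 10.6·s*, i.e. s* ≥ 14.15.
Low-ability type (on-path payoff 40) won't mimic when 40 ≥ 199 − 18.6·s*, i.e. s* ≥ 8.55.
Both must hold, so s* = max(8.55, 14.15) = 14.15. The mid-ability type's constraint binds.

14.15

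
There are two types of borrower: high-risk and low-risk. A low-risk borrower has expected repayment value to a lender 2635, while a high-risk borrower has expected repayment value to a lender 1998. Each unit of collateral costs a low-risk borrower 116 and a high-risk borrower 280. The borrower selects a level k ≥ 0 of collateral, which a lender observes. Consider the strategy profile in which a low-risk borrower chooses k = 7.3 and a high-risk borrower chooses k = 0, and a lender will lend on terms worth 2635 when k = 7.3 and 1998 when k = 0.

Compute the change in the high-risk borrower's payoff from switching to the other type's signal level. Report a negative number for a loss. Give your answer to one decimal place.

Playing k = 0 the high-risk borrower receives 1998.
Deviating to k = 7.3 brings payment 2635 at cost 280 × 7.3 = 2044, netting 591.
Gain from deviating: 591 − 1998 = -1407.0.
The gain is negative, so the high-risk type's incentive-compatibility constraint is satisfied.

-1407.0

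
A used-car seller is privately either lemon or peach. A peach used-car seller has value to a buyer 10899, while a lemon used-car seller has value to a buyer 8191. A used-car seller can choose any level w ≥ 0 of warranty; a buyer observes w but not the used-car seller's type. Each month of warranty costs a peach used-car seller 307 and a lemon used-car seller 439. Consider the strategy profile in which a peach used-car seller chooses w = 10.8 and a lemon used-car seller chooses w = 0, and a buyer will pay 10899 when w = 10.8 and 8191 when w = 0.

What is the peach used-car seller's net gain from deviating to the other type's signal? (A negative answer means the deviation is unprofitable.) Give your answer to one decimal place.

Playing w = 10.8 the peach used-car seller receives 10899 − 307 × 10.8 = 7583.4.
Deviating to w = 0 yields 8191 instead.
Gain from deviating: 8191 − 7583.4 = 607.6.
The gain is positive, so the peach type's incentive-compatibility constraint is violated — this profile is not a separating equilibrium.

607.6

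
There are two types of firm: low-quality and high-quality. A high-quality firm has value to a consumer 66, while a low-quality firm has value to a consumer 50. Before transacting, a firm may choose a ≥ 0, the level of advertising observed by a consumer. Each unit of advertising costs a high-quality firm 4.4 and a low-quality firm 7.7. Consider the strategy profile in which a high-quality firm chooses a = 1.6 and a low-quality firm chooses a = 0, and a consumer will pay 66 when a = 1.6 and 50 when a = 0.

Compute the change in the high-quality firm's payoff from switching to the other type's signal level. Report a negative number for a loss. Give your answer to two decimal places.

-8.96

Playing a = 1.6 the high-quality firm receives 66 − 4.4 × 1.6 = 58.96.
Deviating to a = 0 yields 50 instead.
Gain from deviating: 50 − 58.96 = -8.96.
The gain is negative, so the high-quality type's incentive-compatibility constraint is satisfied.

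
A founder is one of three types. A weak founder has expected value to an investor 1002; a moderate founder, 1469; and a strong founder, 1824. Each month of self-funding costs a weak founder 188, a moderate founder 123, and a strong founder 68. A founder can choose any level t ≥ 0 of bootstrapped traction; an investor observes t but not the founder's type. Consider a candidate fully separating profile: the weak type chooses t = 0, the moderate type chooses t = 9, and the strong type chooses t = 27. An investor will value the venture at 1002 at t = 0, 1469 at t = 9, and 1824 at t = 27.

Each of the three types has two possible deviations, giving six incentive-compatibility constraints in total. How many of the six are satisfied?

3

Strong (own payoff 1824 − 68×27 = -12): to t=0 gives 1002 → profitable ✗; to t=9 gives 1469 − 68×9 = 857 → profitable ✗.
Weak (own payoff 1002): to t=9 gives 1469 − 188×9 = -223 → no gain ✓; to t=27 gives 1824 − 188×27 = -3252 → no gain ✓.
Moderate (own payoff 1469 − 123×9 = 362): to t=0 gives 1002 → profitable ✗; to t=27 gives 1824 − 123×27 = -1497 → no gain ✓.
3 of the 6 constraints hold; not an equilibrium.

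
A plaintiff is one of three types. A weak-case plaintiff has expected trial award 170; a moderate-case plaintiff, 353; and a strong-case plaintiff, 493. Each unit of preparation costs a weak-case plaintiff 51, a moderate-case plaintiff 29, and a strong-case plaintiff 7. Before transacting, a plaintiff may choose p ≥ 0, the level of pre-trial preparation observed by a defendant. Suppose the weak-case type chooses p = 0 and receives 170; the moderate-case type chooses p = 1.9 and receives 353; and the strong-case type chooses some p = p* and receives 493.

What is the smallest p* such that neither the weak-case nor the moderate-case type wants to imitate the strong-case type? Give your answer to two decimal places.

Weak-case type (on-path payoff 170) won't mimic when 170 ≥ 493 − 51·p*, i.e. p* ≥ 6.33.
Moderate-case type (on-path payoff 353 − 29×1.9 = 297.9) won't mimic when 297.9 ≥ 493 − 29·p*, i.e. p* ≥ 6.73.
Both must hold, so p* = max(6.33, 6.73) = 6.73. The moderate-case type's constraint binds.

6.73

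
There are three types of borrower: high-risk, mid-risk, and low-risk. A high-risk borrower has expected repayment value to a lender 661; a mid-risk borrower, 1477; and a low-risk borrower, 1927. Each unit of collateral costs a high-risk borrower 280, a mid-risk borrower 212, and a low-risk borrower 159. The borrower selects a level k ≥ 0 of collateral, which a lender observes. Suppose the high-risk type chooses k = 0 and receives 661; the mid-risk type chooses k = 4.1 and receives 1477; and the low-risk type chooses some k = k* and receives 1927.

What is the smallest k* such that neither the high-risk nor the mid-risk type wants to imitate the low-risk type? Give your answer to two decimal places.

Mid-risk type (on-path payoff 1477 − 212×4.1 = 607.8) won't mimic when 607.8 ≥ 1927 − 212·k*, i.e. k* ≥ 6.22.
High-risk type (on-path payoff 661) won't mimic when 661 ≥ 1927 − 280·k*, i.e. k* ≥ 4.52.
Both must hold, so k* = max(4.52, 6.22) = 6.22. The mid-risk type's constraint binds.

6.22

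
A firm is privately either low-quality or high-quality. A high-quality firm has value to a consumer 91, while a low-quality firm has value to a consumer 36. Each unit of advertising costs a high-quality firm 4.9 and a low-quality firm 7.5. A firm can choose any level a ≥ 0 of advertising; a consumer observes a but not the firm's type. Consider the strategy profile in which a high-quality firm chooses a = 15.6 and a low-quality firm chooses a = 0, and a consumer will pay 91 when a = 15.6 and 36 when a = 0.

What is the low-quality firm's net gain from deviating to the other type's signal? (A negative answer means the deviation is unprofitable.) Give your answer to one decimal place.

Playing a = 0 the low-quality firm receives 36.
Deviating to a = 15.6 brings payment 91 at cost 7.5 × 15.6 = 117, netting -26.
Gain from deviating: -26 − 36 = -62.0.
The gain is negative, so the low-quality type's incentive-compatibility constraint is satisfied.

-62.0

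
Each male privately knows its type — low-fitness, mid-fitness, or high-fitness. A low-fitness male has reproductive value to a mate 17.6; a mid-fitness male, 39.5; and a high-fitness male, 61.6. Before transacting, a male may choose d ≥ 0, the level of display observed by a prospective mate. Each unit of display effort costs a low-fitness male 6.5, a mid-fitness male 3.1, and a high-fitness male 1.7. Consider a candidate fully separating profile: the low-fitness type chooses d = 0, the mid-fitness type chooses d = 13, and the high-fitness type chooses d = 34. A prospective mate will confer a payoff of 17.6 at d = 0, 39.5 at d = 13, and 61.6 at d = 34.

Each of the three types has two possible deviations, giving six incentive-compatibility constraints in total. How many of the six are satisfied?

3

Mid-fitness (own payoff 39.5 − 3.1×13 = -0.8): to d=0 gives 17.6 → profitable ✗; to d=34 gives 61.6 − 3.1×34 = -43.8 → no gain ✓.
High-fitness (own payoff 61.6 − 1.7×34 = 3.8): to d=0 gives 17.6 → profitable ✗; to d=13 gives 39.5 − 1.7×13 = 17.4 → profitable ✗.
Low-fitness (own payoff 17.6): to d=13 gives 39.5 − 6.5×13 = -45 → no gain ✓; to d=34 gives 61.6 − 6.5×34 = -159.4 → no gain ✓.
3 of the 6 constraints hold; not an equilibrium.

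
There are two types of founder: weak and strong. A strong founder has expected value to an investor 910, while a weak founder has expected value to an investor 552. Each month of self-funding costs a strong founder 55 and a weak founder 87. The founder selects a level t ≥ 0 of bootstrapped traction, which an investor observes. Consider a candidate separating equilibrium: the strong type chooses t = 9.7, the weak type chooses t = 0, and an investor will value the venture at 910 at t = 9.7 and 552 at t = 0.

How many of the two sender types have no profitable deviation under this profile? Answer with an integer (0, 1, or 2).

Weak type: stay at 0 → 552; mimic → 910 − 87 × 9.7 = 66.1. IC holds (552 ≥ 66.1).
Strong type: signal → 910 − 55 × 9.7 = 376.5; deviate to 0 → 552. IC fails (376.5 < 552).
1 of 2 constraints hold, so this profile is not an equilibrium.

1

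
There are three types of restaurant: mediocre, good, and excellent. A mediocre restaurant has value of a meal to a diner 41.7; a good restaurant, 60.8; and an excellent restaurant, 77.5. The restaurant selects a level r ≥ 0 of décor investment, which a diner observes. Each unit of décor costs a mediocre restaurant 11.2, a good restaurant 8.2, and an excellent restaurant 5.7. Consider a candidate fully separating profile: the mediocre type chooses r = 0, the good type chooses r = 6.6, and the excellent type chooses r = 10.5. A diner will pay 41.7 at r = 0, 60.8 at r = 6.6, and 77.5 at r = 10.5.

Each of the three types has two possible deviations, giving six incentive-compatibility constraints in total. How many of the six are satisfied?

3

Good (own payoff 60.8 − 8.2×6.6 = 6.68): to r=0 gives 41.7 → profitable ✗; to r=10.5 gives 77.5 − 8.2×10.5 = -8.6 → no gain ✓.
Excellent (own payoff 77.5 − 5.7×10.5 = 17.65): to r=0 gives 41.7 → profitable ✗; to r=6.6 gives 60.8 − 5.7×6.6 = 23.18 → profitable ✗.
Mediocre (own payoff 41.7): to r=6.6 gives 60.8 − 11.2×6.6 = -13.12 → no gain ✓; to r=10.5 gives 77.5 − 11.2×10.5 = -40.1 → no gain ✓.
3 of the 6 constraints hold; not an equilibrium.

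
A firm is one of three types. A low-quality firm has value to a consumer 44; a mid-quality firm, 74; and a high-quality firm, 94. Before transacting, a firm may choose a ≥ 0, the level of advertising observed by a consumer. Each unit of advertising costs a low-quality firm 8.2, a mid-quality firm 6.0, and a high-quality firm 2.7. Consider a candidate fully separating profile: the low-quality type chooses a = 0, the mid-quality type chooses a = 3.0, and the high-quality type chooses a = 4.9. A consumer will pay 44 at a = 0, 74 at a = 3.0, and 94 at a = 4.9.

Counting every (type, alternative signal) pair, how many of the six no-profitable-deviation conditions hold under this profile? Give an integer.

High-quality (own payoff 94 − 2.7×4.9 = 80.77): to a=0 gives 44 → no gain ✓; to a=3.0 gives 74 − 2.7×3.0 = 65.9 → no gain ✓.
Low-quality (own payoff 44): to a=3.0 gives 74 − 8.2×3.0 = 49.4 → profitable ✗; to a=4.9 gives 94 − 8.2×4.9 = 53.82 → profitable ✗.
Mid-quality (own payoff 74 − 6.0×3.0 = 56): to a=0 gives 44 → no gain ✓; to a=4.9 gives 94 − 6.0×4.9 = 64.6 → profitable ✗.
3 of the 6 constraints hold; not an equilibrium.

3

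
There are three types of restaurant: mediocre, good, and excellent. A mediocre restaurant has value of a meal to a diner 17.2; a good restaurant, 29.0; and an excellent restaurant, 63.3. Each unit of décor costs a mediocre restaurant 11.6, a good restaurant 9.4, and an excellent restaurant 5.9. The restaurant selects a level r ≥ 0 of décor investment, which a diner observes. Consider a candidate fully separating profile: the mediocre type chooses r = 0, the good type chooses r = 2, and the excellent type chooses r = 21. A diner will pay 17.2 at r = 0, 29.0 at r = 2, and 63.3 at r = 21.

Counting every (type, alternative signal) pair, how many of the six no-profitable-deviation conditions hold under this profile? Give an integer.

3

Mediocre (own payoff 17.2): to r=2 gives 29.0 − 11.6×2 = 5.8 → no gain ✓; to r=21 gives 63.3 − 11.6×21 = -180.3 → no gain ✓.
Good (own payoff 29.0 − 9.4×2 = 10.2): to r=0 gives 17.2 → profitable ✗; to r=21 gives 63.3 − 9.4×21 = -134.1 → no gain ✓.
Excellent (own payoff 63.3 − 5.9×21 = -60.6): to r=0 gives 17.2 → profitable ✗; to r=2 gives 29.0 − 5.9×2 = 17.2 → profitable ✗.
3 of the 6 constraints hold; not an equilibrium.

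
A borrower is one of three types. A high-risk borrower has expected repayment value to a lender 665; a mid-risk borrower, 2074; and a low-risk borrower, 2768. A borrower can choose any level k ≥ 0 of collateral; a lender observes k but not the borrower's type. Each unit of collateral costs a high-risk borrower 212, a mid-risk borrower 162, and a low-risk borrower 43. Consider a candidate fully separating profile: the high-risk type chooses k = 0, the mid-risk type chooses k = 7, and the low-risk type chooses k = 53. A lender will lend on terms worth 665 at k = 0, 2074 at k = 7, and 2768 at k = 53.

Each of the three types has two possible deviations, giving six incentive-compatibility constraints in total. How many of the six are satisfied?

4

Mid-risk (own payoff 2074 − 162×7 = 940): to k=0 gives 665 → no gain ✓; to k=53 gives 2768 − 162×53 = -5818 → no gain ✓.
High-risk (own payoff 665): to k=7 gives 2074 − 212×7 = 590 → no gain ✓; to k=53 gives 2768 − 212×53 = -8468 → no gain ✓.
Low-risk (own payoff 2768 − 43×53 = 489): to k=0 gives 665 → profitable ✗; to k=7 gives 2074 − 43×7 = 1773 → profitable ✗.
4 of the 6 constraints hold; not an equilibrium.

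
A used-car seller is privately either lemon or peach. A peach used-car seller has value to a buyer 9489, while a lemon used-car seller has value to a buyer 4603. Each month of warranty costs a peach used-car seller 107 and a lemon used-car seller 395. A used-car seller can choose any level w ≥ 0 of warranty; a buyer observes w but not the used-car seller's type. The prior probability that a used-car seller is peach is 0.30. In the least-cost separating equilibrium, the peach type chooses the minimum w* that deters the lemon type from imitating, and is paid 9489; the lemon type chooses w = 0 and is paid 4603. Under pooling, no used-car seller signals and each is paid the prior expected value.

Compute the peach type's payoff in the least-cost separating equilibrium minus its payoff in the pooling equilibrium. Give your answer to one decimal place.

2096.7

Least-cost separating signal: w* solves 4603 = 9489 − 395·w*, so w* = (9489 − 4603)/395 ≈ 12.3696.
Peach type's separating payoff: 9489 − 107 × w* = 9489 − 107 × (9489 − 4603)/395 = 9489 − 522802/395 ≈ 8165.451.
Pooling payoff: 0.30 × 9489 + 0.70 × 4603 = 6068.8.
Difference: 8165.451 − 6068.8 = 2096.651, i.e. 2096.7 to one decimal place.
The peach type prefers to separate.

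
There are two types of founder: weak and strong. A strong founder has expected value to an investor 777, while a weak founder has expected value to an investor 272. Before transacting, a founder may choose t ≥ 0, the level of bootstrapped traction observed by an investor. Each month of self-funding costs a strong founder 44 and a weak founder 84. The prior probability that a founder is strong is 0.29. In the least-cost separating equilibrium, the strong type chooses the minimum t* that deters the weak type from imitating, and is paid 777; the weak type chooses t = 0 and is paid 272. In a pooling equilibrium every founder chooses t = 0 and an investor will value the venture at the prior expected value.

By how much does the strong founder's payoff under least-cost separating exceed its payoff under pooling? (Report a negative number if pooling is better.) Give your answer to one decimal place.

94.0

Least-cost separating signal: t* solves 272 = 777 − 84·t*, so t* = (777 − 272)/84 ≈ 6.0119.
Strong type's separating payoff: 777 − 44 × t* = 777 − 44 × (777 − 272)/84 = 777 − 22220/84 ≈ 512.476.
Pooling payoff: 0.29 × 777 + 0.71 × 272 = 418.45.
Difference: 512.476 − 418.45 = 94.026, i.e. 94.0 to one decimal place.
The strong type prefers to separate.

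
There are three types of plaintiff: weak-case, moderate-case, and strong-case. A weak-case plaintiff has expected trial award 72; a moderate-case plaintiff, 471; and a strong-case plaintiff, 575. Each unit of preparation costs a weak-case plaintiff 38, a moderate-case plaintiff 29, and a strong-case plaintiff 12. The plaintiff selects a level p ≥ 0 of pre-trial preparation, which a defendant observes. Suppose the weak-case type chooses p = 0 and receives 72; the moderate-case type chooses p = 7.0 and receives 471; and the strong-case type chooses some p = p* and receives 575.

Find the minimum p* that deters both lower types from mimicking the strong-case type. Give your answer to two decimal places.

13.24

Moderate-case type (on-path payoff 471 − 29×7.0 = 268) won't mimic when 268 ≥ 575 − 29·p*, i.e. p* ≥ 10.59.
Weak-case type (on-path payoff 72) won't mimic when 72 ≥ 575 − 38·p*, i.e. p* ≥ 13.24.
Both must hold, so p* = max(13.24, 10.59) = 13.24. The weak-case type's constraint binds.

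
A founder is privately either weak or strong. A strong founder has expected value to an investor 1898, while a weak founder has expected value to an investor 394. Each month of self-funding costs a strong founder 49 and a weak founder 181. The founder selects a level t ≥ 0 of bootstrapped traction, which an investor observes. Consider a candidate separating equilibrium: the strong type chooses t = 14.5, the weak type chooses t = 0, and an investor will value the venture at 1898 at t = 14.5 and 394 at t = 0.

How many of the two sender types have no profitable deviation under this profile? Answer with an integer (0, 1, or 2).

Strong type: signal → 1898 − 49 × 14.5 = 1187.5; deviate to 0 → 394. IC holds (1187.5 ≥ 394).
Weak type: stay at 0 → 394; mimic → 1898 − 181 × 14.5 = -726.5. IC holds (394 ≥ -726.5).
2 of 2 constraints hold, so this is a separating equilibrium.

2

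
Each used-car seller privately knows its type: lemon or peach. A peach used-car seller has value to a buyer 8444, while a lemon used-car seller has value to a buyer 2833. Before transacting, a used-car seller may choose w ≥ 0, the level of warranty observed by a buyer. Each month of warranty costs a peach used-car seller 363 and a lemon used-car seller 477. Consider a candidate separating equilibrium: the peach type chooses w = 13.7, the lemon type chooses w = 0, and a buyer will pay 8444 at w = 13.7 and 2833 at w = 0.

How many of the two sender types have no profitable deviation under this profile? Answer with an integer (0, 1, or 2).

Lemon type: stay at 0 → 2833; mimic → 8444 − 477 × 13.7 = 1909.1. IC holds (2833 ≥ 1909.1).
Peach type: signal → 8444 − 363 × 13.7 = 3470.9; deviate to 0 → 2833. IC holds (3470.9 ≥ 2833).
2 of 2 constraints hold, so this is a separating equilibrium.

2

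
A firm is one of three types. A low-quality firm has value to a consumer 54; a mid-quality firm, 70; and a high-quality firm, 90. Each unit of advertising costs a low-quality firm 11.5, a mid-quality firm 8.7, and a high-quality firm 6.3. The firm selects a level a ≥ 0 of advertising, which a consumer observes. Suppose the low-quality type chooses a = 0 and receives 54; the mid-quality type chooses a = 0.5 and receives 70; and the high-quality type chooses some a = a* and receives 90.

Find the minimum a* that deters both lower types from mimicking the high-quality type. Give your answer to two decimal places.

3.13

Low-quality type (on-path payoff 54) won't mimic when 54 ≥ 90 − 11.5·a*, i.e. a* ≥ 3.13.
Mid-quality type (on-path payoff 70 − 8.7×0.5 = 65.65) won't mimic when 65.65 ≥ 90 − 8.7·a*, i.e. a* ≥ 2.80.
Both must hold, so a* = max(3.13, 2.80) = 3.13. The low-quality type's constraint binds.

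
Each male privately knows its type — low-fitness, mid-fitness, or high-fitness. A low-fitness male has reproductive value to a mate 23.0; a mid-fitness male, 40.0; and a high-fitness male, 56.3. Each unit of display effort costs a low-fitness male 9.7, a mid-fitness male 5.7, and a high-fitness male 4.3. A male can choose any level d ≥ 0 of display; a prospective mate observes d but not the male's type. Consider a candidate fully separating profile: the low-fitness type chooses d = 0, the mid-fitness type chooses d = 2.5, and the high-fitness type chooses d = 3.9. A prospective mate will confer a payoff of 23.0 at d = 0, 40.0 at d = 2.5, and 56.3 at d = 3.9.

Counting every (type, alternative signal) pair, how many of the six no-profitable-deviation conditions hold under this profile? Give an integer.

Low-fitness (own payoff 23.0): to d=2.5 gives 40.0 − 9.7×2.5 = 15.75 → no gain ✓; to d=3.9 gives 56.3 − 9.7×3.9 = 18.47 → no gain ✓.
High-fitness (own payoff 56.3 − 4.3×3.9 = 39.53): to d=0 gives 23.0 → no gain ✓; to d=2.5 gives 40.0 − 4.3×2.5 = 29.25 → no gain ✓.
Mid-fitness (own payoff 40.0 − 5.7×2.5 = 25.75): to d=0 gives 23.0 → no gain ✓; to d=3.9 gives 56.3 − 5.7×3.9 = 34.07 → profitable ✗.
5 of the 6 constraints hold; not an equilibrium.

5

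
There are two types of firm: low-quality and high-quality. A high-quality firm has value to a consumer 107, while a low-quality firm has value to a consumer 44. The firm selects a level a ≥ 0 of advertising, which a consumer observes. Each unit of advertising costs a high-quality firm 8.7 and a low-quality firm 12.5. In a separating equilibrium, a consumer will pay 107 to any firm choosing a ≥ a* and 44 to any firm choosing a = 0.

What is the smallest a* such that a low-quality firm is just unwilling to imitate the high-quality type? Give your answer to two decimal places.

A low-quality firm choosing a = 0 receives 44.
Imitating at a* instead would pay 107 at cost 12.5·a*, netting 107 − 12.5·a*.
Indifference: 44 = 107 − 12.5·a*, so a* = (107 − 44) / 12.5 = 5.04.
At a* the low-quality type's incentive constraint just binds; the high-quality type strictly prefers a* since its per-unit cost is lower.

5.04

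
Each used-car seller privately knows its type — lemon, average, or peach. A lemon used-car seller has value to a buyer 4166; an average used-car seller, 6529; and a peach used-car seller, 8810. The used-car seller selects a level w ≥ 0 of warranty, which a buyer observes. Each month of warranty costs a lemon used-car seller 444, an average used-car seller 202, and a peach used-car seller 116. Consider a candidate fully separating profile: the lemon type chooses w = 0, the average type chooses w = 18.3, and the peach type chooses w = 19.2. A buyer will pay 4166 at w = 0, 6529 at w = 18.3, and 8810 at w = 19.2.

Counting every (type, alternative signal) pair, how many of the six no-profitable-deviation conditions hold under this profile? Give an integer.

4

Lemon (own payoff 4166): to w=18.3 gives 6529 − 444×18.3 = -1596.2 → no gain ✓; to w=19.2 gives 8810 − 444×19.2 = 285.2 → no gain ✓.
Average (own payoff 6529 − 202×18.3 = 2832.4): to w=0 gives 4166 → profitable ✗; to w=19.2 gives 8810 − 202×19.2 = 4931.6 → profitable ✗.
Peach (own payoff 8810 − 116×19.2 = 6582.8): to w=0 gives 4166 → no gain ✓; to w=18.3 gives 6529 − 116×18.3 = 4406.2 → no gain ✓.
4 of the 6 constraints hold; not an equilibrium.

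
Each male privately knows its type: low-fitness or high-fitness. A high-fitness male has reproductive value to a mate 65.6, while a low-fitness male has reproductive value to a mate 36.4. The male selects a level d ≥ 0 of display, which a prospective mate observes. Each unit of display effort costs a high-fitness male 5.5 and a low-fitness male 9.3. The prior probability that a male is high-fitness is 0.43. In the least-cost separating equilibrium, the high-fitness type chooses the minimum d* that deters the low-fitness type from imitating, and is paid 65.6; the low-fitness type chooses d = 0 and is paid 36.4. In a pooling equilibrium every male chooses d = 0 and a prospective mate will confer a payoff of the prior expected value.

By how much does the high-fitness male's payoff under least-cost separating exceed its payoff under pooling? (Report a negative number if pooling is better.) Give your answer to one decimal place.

-0.6

Least-cost separating signal: d* solves 36.4 = 65.6 − 9.3·d*, so d* = (65.6 − 36.4)/9.3 ≈ 3.1398.
High-fitness type's separating payoff: 65.6 − 5.5 × d* = 65.6 − 5.5 × (65.6 − 36.4)/9.3 = 65.6 − 160.6/9.3 ≈ 48.331.
Pooling payoff: 0.43 × 65.6 + 0.57 × 36.4 = 48.956.
Difference: 48.331 − 48.956 = -0.625, i.e. -0.6 to one decimal place.
The high-fitness type would prefer the pooling outcome.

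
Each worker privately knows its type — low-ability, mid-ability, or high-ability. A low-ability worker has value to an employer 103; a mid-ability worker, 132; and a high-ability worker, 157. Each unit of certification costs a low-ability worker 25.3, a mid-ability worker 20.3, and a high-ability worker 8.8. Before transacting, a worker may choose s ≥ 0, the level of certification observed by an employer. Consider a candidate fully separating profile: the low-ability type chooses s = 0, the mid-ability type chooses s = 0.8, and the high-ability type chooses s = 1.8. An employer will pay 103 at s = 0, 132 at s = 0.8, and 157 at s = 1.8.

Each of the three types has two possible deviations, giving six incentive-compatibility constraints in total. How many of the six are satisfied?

3

High-ability (own payoff 157 − 8.8×1.8 = 141.16): to s=0 gives 103 → no gain ✓; to s=0.8 gives 132 − 8.8×0.8 = 124.96 → no gain ✓.
Mid-ability (own payoff 132 − 20.3×0.8 = 115.76): to s=0 gives 103 → no gain ✓; to s=1.8 gives 157 − 20.3×1.8 = 120.46 → profitable ✗.
Low-ability (own payoff 103): to s=0.8 gives 132 − 25.3×0.8 = 111.76 → profitable ✗; to s=1.8 gives 157 − 25.3×1.8 = 111.46 → profitable ✗.
3 of the 6 constraints hold; not an equilibrium.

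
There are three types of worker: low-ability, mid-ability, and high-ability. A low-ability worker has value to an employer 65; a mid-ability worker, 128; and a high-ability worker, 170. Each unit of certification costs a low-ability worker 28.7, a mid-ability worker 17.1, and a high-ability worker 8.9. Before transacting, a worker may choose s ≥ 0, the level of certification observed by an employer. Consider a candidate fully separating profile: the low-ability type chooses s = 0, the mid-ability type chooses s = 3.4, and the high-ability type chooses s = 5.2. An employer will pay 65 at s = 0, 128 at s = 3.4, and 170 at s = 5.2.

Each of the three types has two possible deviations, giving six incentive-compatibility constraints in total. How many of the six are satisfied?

5

High-ability (own payoff 170 − 8.9×5.2 = 123.72): to s=0 gives 65 → no gain ✓; to s=3.4 gives 128 − 8.9×3.4 = 97.74 → no gain ✓.
Low-ability (own payoff 65): to s=3.4 gives 128 − 28.7×3.4 = 30.42 → no gain ✓; to s=5.2 gives 170 − 28.7×5.2 = 20.76 → no gain ✓.
Mid-ability (own payoff 128 − 17.1×3.4 = 69.86): to s=0 gives 65 → no gain ✓; to s=5.2 gives 170 − 17.1×5.2 = 81.08 → profitable ✗.
5 of the 6 constraints hold; not an equilibrium.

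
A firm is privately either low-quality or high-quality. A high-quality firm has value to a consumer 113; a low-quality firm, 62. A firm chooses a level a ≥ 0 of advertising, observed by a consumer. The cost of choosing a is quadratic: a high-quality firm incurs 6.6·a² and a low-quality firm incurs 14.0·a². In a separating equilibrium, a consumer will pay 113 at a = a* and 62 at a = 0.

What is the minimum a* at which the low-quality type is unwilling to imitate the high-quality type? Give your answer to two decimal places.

The low-quality type at a = 0 receives 62; imitating at a* yields 113 − 14.0·a*².
Indifference: 62 = 113 − 14.0·a*², so a*² = (113 − 62) / 14.0 ≈ 3.6429.
a* = √3.6429 ≈ 1.91.

1.91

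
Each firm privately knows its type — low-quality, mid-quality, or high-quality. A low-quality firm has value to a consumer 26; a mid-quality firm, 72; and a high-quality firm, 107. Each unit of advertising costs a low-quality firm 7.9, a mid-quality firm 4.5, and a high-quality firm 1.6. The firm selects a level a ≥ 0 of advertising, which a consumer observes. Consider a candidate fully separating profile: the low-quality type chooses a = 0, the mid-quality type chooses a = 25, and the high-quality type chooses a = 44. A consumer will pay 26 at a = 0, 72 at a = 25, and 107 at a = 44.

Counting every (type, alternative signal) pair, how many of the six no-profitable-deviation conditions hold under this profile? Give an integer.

5

Low-quality (own payoff 26): to a=25 gives 72 − 7.9×25 = -125.5 → no gain ✓; to a=44 gives 107 − 7.9×44 = -240.6 → no gain ✓.
Mid-quality (own payoff 72 − 4.5×25 = -40.5): to a=0 gives 26 → profitable ✗; to a=44 gives 107 − 4.5×44 = -91 → no gain ✓.
High-quality (own payoff 107 − 1.6×44 = 36.6): to a=0 gives 26 → no gain ✓; to a=25 gives 72 − 1.6×25 = 32 → no gain ✓.
5 of the 6 constraints hold; not an equilibrium.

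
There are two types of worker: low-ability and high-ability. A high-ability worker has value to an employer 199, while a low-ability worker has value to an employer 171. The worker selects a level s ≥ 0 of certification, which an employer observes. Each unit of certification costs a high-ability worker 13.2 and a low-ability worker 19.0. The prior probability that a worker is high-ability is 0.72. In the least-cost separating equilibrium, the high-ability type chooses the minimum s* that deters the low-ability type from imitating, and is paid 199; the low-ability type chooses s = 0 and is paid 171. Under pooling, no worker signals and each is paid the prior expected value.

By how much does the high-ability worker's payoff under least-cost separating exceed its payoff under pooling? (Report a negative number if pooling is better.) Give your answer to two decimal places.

-11.61

Least-cost separating signal: s* solves 171 = 199 − 19.0·s*, so s* = (199 − 171)/19.0 ≈ 1.4737.
High-ability type's separating payoff: 199 − 13.2 × s* = 199 − 13.2 × (199 − 171)/19.0 = 199 − 369.6/19.0 ≈ 179.5474.
Pooling payoff: 0.72 × 199 + 0.28 × 171 = 191.16.
Difference: 179.5474 − 191.16 = -11.6126, i.e. -11.61 to two decimal places.
The high-ability type would prefer the pooling outcome.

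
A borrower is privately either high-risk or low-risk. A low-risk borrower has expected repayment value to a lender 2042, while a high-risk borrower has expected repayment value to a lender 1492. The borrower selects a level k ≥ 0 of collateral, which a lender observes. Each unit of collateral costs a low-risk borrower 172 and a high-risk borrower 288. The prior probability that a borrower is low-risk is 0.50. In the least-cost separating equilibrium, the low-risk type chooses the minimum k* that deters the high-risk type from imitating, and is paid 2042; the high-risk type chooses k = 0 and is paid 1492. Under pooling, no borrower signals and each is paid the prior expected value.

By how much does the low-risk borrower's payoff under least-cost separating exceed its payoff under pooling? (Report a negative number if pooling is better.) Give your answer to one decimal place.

Least-cost separating signal: k* solves 1492 = 2042 − 288·k*, so k* = (2042 − 1492)/288 ≈ 1.9097.
Low-risk type's separating payoff: 2042 − 172 × k* = 2042 − 172 × (2042 − 1492)/288 = 2042 − 94600/288 ≈ 1713.528.
Pooling payoff: 0.50 × 2042 + 0.50 × 1492 = 1767.
Difference: 1713.528 − 1767 = -53.472, i.e. -53.5 to one decimal place.
The low-risk type would prefer the pooling outcome.

-53.5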